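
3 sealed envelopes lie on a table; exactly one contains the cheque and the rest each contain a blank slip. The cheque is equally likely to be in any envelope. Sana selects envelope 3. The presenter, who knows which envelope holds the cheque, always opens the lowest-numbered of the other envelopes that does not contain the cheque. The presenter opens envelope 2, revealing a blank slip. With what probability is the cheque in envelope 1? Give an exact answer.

1

Consider each possible location of the cheque in turn.
If it is in envelope 1 (prior 1/3): envelope 2 is the lowest-numbered option available, probability 1; weight (1/3)·1 = 1/3.
If it is in envelope 2 (prior 1/3): the presenter opened envelope 2, so this case is ruled out; weight (1/3)·0 = 0.
If it is in envelope 3 (prior 1/3): the presenter would have opened envelope 1 instead, probability 0; weight (1/3)·0 = 0.
The weights sum to 1/3.
So P(the cheque in envelope 1 | the presenter opened envelope 2) = (1/3) / (1/3) = 1.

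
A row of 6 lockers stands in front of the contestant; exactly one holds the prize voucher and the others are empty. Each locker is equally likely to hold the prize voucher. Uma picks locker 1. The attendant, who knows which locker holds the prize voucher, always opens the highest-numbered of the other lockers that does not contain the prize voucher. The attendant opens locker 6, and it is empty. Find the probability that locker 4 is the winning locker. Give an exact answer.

Consider each possible location of the prize voucher in turn.
If it is in any of lockers 1, 2, 3, 4, and 5 (prior 1/6 each): locker 6 is the highest-numbered option available, probability 1; weight (1/6)·1 = 1/6 each.
If it is in locker 6 (prior 1/6): the attendant opened locker 6, so this case is ruled out; weight (1/6)·0 = 0.
The weights sum to 5/6.
So P(the prize voucher in locker 4 | the attendant opened locker 6) = (1/6) / (5/6) = 1/5.

1/5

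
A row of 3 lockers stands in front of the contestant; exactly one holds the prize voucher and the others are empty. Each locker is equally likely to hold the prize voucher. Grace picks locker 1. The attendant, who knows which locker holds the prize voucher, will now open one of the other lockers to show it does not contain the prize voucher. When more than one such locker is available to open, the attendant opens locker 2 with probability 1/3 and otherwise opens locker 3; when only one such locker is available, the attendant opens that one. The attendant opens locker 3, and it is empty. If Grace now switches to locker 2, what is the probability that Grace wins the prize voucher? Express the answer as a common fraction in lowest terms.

3/5

Consider each possible location of the prize voucher in turn.
If it is in locker 1 (prior 1/3): locker 2 is available but not opened, probability 2/3; weight (1/3)·(2/3) = 2/9.
If it is in locker 2 (prior 1/3): only locker 3 is available, probability 1; weight (1/3)·1 = 1/3.
If it is in locker 3 (prior 1/3): the attendant opened locker 3, so this case is ruled out; weight (1/3)·0 = 0.
The weights sum to 5/9.
So P(the prize voucher in locker 2 | the attendant opened locker 3) = (1/3) / (5/9) = 3/5.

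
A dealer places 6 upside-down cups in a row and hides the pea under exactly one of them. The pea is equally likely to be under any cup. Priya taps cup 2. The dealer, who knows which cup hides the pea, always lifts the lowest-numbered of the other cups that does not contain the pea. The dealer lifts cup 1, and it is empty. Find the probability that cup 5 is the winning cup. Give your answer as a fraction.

1/5

Condition on the true location of the pea.
If it is under cup 1 (prior 1/6): the dealer opened cup 1, so this case is ruled out; weight (1/6)·0 = 0.
If it is under any of cups 2, 3, 4, 5, and 6 (prior 1/6 each): cup 1 is the lowest-numbered option available, probability 1; weight (1/6)·1 = 1/6 each.
The weights sum to 5/6.
So P(the pea under cup 5 | the dealer opened cup 1) = (1/6) / (5/6) = 1/5.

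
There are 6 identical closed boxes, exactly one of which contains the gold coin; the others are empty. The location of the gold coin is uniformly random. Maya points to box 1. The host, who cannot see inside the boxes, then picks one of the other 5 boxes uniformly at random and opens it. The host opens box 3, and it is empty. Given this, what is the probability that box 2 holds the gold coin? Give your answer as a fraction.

Condition on the true location of the gold coin.
If it is in any of boxes 1, 2, 4, 5, and 6 (prior 1/6 each): the host picks box 3 with probability 1/5 regardless, and it is not the prize; weight (1/6)·(1/5) = 1/30 each.
If it is in box 3 (prior 1/6): the host opened box 3, so this case is ruled out; weight (1/6)·0 = 0.
The weights sum to 1/6.
So P(the gold coin in box 2 | the host opened box 3) = (1/30) / (1/6) = 1/5.

1/5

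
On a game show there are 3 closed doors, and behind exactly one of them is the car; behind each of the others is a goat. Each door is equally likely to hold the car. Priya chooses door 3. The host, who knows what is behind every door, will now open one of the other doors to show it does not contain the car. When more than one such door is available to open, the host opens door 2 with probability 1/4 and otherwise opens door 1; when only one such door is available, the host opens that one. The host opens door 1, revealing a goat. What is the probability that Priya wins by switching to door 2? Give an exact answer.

4/7

Condition on the true location of the car.
If it is behind door 1 (prior 1/3): the host opened door 1, so this case is ruled out; weight (1/3)·0 = 0.
If it is behind door 2 (prior 1/3): only door 1 is available, probability 1; weight (1/3)·1 = 1/3.
If it is behind door 3 (prior 1/3): door 2 is available but not opened, probability 3/4; weight (1/3)·(3/4) = 1/4.
The weights sum to 7/12.
So P(the car behind door 2 | the host opened door 1) = (1/3) / (7/12) = 4/7.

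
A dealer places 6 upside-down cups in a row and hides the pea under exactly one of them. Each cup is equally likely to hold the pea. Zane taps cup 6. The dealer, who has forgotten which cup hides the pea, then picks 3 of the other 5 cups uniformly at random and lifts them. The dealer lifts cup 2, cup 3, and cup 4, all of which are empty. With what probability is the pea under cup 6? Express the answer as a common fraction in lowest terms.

1/3

Condition on the true location of the pea.
If it is under any of cups 1, 5, and 6 (prior 1/6 each): the dealer picks exactly this set with probability 1/10 regardless, and none is the prize; weight (1/6)·(1/10) = 1/60 each.
If it is under any of cups 2, 3, and 4 (prior 1/6 each): that cup was opened and seen not to hold the prize — ruled out; weight (1/6)·0 = 0 each.
The weights sum to 1/20.
So P(the pea under cup 6 | the dealer opened cup 2, cup 3, and cup 4) = (1/60) / (1/20) = 1/3.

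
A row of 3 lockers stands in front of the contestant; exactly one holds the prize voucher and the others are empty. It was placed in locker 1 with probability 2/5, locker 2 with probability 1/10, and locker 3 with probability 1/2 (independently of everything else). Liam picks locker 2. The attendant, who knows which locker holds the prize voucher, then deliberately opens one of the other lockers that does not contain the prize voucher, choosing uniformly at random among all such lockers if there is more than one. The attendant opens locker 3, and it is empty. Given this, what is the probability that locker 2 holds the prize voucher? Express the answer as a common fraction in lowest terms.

Condition on the true location of the prize voucher.
If it is in locker 1 (prior 2/5): the attendant has no choice, probability 1; weight (2/5)·1 = 2/5.
If it is in locker 2 (prior 1/10): the attendant has 2 equally likely choices, so probability 1/2; weight (1/10)·(1/2) = 1/20.
If it is in locker 3 (prior 1/2): the attendant opened locker 3, so this case is ruled out; weight (1/2)·0 = 0.
The weights sum to 9/20.
So P(the prize voucher in locker 2 | the attendant opened locker 3) = (1/20) / (9/20) = 1/9.

1/9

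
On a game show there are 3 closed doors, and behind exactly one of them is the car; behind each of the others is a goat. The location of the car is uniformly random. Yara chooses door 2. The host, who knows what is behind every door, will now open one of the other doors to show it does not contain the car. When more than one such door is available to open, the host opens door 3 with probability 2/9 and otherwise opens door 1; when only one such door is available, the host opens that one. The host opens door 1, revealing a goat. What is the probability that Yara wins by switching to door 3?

Consider each possible location of the car in turn.
If it is behind door 1 (prior 1/3): the host opened door 1, so this case is ruled out; weight (1/3)·0 = 0.
If it is behind door 2 (prior 1/3): door 3 is available but not opened, probability 7/9; weight (1/3)·(7/9) = 7/27.
If it is behind door 3 (prior 1/3): only door 1 is available, probability 1; weight (1/3)·1 = 1/3.
The weights sum to 16/27.
So P(the car behind door 3 | the host opened door 1) = (1/3) / (16/27) = 9/16.

9/16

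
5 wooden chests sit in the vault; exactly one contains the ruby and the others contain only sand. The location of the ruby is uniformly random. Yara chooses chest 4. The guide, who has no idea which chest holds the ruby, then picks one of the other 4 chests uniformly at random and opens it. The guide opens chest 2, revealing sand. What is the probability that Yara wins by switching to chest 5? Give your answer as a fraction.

1/4

Consider each possible location of the ruby in turn.
If it is in any of chests 1, 3, 4, and 5 (prior 1/5 each): the guide picks chest 2 with probability 1/4 regardless, and it is not the prize; weight (1/5)·(1/4) = 1/20 each.
If it is in chest 2 (prior 1/5): the guide opened chest 2, so this case is ruled out; weight (1/5)·0 = 0.
The weights sum to 1/5.
So P(the ruby in chest 5 | the guide opened chest 2) = (1/20) / (1/5) = 1/4.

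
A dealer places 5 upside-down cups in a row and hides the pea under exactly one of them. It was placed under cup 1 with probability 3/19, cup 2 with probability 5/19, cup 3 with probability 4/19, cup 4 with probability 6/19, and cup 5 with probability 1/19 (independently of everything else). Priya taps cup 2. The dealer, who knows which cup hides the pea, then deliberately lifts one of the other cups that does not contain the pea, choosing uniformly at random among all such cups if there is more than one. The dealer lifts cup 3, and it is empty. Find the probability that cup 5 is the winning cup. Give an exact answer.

4/55

Apply Bayes' rule, conditioning on where the pea actually is.
If it is under cup 1 (prior 3/19): the dealer has 3 equally likely choices, so probability 1/3; weight (3/19)·(1/3) = 1/19.
If it is under cup 2 (prior 5/19): the dealer has 4 equally likely choices, so probability 1/4; weight (5/19)·(1/4) = 5/76.
If it is under cup 3 (prior 4/19): the dealer opened cup 3, so this case is ruled out; weight (4/19)·0 = 0.
If it is under cup 4 (prior 6/19): the dealer has 3 equally likely choices, so probability 1/3; weight (6/19)·(1/3) = 2/19.
If it is under cup 5 (prior 1/19): the dealer has 3 equally likely choices, so probability 1/3; weight (1/19)·(1/3) = 1/57.
The weights sum to 55/228.
So P(the pea under cup 5 | the dealer opened cup 3) = (1/57) / (55/228) = 4/55.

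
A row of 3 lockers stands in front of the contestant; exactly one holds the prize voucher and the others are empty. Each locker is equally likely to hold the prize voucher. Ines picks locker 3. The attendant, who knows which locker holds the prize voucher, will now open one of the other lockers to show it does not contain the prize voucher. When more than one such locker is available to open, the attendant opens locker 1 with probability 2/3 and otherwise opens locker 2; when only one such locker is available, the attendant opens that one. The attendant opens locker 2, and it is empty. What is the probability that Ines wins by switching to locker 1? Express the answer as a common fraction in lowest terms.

3/4

Condition on the true location of the prize voucher.
If it is in locker 1 (prior 1/3): only locker 2 is available, probability 1; weight (1/3)·1 = 1/3.
If it is in locker 2 (prior 1/3): the attendant opened locker 2, so this case is ruled out; weight (1/3)·0 = 0.
If it is in locker 3 (prior 1/3): locker 1 is available but not opened, probability 1/3; weight (1/3)·(1/3) = 1/9.
The weights sum to 4/9.
So P(the prize voucher in locker 1 | the attendant opened locker 2) = (1/3) / (4/9) = 3/4.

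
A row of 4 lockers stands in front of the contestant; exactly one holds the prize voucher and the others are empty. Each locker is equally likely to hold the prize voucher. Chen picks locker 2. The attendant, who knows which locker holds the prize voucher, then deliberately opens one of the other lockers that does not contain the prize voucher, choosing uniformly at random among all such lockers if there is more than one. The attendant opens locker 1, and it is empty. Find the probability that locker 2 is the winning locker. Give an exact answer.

Apply Bayes' rule, conditioning on where the prize voucher actually is.
If it is in locker 1 (prior 1/4): the attendant opened locker 1, so this case is ruled out; weight (1/4)·0 = 0.
If it is in locker 2 (prior 1/4): the attendant has 3 equally likely choices, so probability 1/3; weight (1/4)·(1/3) = 1/12.
If it is in either of lockers 3 and 4 (prior 1/4 each): the attendant has 2 equally likely choices, so probability 1/2; weight (1/4)·(1/2) = 1/8 each.
The weights sum to 1/3.
So P(the prize voucher in locker 2 | the attendant opened locker 1) = (1/12) / (1/3) = 1/4.

1/4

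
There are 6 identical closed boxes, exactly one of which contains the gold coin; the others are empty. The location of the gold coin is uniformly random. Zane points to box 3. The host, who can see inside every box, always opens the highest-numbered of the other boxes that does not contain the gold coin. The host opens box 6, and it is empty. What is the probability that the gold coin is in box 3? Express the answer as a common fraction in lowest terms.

Condition on the true location of the gold coin.
If it is in any of boxes 1, 2, 3, 4, and 5 (prior 1/6 each): box 6 is the highest-numbered option available, probability 1; weight (1/6)·1 = 1/6 each.
If it is in box 6 (prior 1/6): the host opened box 6, so this case is ruled out; weight (1/6)·0 = 0.
The weights sum to 5/6.
So P(the gold coin in box 3 | the host opened box 6) = (1/6) / (5/6) = 1/5.

1/5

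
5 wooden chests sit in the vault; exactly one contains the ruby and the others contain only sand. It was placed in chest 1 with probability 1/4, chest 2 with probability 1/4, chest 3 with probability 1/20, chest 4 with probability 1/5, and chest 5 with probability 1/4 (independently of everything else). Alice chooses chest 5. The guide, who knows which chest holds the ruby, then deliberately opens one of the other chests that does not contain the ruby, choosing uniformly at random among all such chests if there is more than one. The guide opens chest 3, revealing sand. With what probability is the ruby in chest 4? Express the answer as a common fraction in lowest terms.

16/71

Consider each possible location of the ruby in turn.
If it is in either of chests 1 and 2 (prior 1/4 each): the guide has 3 equally likely choices, so probability 1/3; weight (1/4)·(1/3) = 1/12 each.
If it is in chest 3 (prior 1/20): the guide opened chest 3, so this case is ruled out; weight (1/20)·0 = 0.
If it is in chest 4 (prior 1/5): the guide has 3 equally likely choices, so probability 1/3; weight (1/5)·(1/3) = 1/15.
If it is in chest 5 (prior 1/4): the guide has 4 equally likely choices, so probability 1/4; weight (1/4)·(1/4) = 1/16.
The weights sum to 71/240.
So P(the ruby in chest 4 | the guide opened chest 3) = (1/15) / (71/240) = 16/71.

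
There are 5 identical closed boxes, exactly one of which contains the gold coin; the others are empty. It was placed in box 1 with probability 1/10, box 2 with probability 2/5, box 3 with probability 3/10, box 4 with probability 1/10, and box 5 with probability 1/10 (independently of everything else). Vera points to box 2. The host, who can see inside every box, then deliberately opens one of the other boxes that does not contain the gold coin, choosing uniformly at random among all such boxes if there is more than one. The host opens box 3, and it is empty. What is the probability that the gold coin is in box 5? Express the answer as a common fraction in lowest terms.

Consider each possible location of the gold coin in turn.
If it is in any of boxes 1, 4, and 5 (prior 1/10 each): the host has 3 equally likely choices, so probability 1/3; weight (1/10)·(1/3) = 1/30 each.
If it is in box 2 (prior 2/5): the host has 4 equally likely choices, so probability 1/4; weight (2/5)·(1/4) = 1/10.
If it is in box 3 (prior 3/10): the host opened box 3, so this case is ruled out; weight (3/10)·0 = 0.
The weights sum to 1/5.
So P(the gold coin in box 5 | the host opened box 3) = (1/30) / (1/5) = 1/6.

1/6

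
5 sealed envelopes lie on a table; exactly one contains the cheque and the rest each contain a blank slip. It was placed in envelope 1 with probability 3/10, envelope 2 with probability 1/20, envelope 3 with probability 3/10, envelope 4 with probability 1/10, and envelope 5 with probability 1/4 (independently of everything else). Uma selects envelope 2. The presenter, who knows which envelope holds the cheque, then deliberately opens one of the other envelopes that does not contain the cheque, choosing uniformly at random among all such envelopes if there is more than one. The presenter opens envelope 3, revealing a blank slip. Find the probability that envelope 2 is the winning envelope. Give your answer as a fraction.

3/55

Condition on the true location of the cheque.
If it is in envelope 1 (prior 3/10): the presenter has 3 equally likely choices, so probability 1/3; weight (3/10)·(1/3) = 1/10.
If it is in envelope 2 (prior 1/20): the presenter has 4 equally likely choices, so probability 1/4; weight (1/20)·(1/4) = 1/80.
If it is in envelope 3 (prior 3/10): the presenter opened envelope 3, so this case is ruled out; weight (3/10)·0 = 0.
If it is in envelope 4 (prior 1/10): the presenter has 3 equally likely choices, so probability 1/3; weight (1/10)·(1/3) = 1/30.
If it is in envelope 5 (prior 1/4): the presenter has 3 equally likely choices, so probability 1/3; weight (1/4)·(1/3) = 1/12.
The weights sum to 11/48.
So P(the cheque in envelope 2 | the presenter opened envelope 3) = (1/80) / (11/48) = 3/55.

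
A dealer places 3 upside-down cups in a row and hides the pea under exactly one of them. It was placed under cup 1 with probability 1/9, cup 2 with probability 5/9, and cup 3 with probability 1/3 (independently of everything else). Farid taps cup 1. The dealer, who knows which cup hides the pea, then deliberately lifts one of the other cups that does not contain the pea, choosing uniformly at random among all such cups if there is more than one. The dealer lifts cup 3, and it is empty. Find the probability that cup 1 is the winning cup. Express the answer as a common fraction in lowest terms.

1/11

Apply Bayes' rule, conditioning on where the pea actually is.
If it is under cup 1 (prior 1/9): the dealer has 2 equally likely choices, so probability 1/2; weight (1/9)·(1/2) = 1/18.
If it is under cup 2 (prior 5/9): the dealer has no choice, probability 1; weight (5/9)·1 = 5/9.
If it is under cup 3 (prior 1/3): the dealer opened cup 3, so this case is ruled out; weight (1/3)·0 = 0.
The weights sum to 11/18.
So P(the pea under cup 1 | the dealer opened cup 3) = (1/18) / (11/18) = 1/11.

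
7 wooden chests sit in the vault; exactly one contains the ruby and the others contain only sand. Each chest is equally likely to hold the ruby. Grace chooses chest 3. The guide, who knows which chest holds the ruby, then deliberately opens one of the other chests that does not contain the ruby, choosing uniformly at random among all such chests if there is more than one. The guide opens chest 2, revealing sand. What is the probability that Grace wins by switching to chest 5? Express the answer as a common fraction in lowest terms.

6/35

Apply Bayes' rule, conditioning on where the ruby actually is.
If it is in any of chests 1, 4, 5, 6, and 7 (prior 1/7 each): the guide has 5 equally likely choices, so probability 1/5; weight (1/7)·(1/5) = 1/35 each.
If it is in chest 2 (prior 1/7): the guide opened chest 2, so this case is ruled out; weight (1/7)·0 = 0.
If it is in chest 3 (prior 1/7): the guide has 6 equally likely choices, so probability 1/6; weight (1/7)·(1/6) = 1/42.
The weights sum to 1/6.
So P(the ruby in chest 5 | the guide opened chest 2) = (1/35) / (1/6) = 6/35.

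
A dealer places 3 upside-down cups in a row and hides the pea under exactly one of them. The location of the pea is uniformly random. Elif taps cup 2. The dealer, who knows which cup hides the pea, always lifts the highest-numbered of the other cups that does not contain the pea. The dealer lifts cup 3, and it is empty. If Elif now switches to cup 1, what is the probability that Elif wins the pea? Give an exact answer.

1/2

Consider each possible location of the pea in turn.
If it is under either of cups 1 and 2 (prior 1/3 each): cup 3 is the highest-numbered option available, probability 1; weight (1/3)·1 = 1/3 each.
If it is under cup 3 (prior 1/3): the dealer opened cup 3, so this case is ruled out; weight (1/3)·0 = 0.
The weights sum to 2/3.
So P(the pea under cup 1 | the dealer opened cup 3) = (1/3) / (2/3) = 1/2.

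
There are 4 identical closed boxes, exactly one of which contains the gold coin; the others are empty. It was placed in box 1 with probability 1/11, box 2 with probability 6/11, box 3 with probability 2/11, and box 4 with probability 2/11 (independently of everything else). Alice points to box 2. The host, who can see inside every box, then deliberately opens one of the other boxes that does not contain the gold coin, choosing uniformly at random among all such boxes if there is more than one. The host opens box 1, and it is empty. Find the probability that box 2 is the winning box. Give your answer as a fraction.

1/2

Condition on the true location of the gold coin.
If it is in box 1 (prior 1/11): the host opened box 1, so this case is ruled out; weight (1/11)·0 = 0.
If it is in box 2 (prior 6/11): the host has 3 equally likely choices, so probability 1/3; weight (6/11)·(1/3) = 2/11.
If it is in either of boxes 3 and 4 (prior 2/11 each): the host has 2 equally likely choices, so probability 1/2; weight (2/11)·(1/2) = 1/11 each.
The weights sum to 4/11.
So P(the gold coin in box 2 | the host opened box 1) = (2/11) / (4/11) = 1/2.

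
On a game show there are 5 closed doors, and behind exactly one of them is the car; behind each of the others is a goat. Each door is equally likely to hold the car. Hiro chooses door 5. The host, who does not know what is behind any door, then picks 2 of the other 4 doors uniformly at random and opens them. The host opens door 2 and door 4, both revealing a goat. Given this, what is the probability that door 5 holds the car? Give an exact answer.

Because the host chose which doors to open without knowing where the car is, the choice is independent of the prize location. Learning that none of the 2 opened doors holds the car simply rules out those 2 locations and leaves the remaining 3 doors still equally likely by symmetry.
So P(the car behind door 5) = 1/3.

1/3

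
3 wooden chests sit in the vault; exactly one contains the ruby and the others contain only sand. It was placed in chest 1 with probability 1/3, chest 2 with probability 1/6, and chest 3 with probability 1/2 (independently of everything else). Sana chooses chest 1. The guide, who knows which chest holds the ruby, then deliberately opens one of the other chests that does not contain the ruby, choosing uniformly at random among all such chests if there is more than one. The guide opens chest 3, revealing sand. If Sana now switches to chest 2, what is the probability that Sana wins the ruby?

1/2

Consider each possible location of the ruby in turn.
If it is in chest 1 (prior 1/3): the guide has 2 equally likely choices, so probability 1/2; weight (1/3)·(1/2) = 1/6.
If it is in chest 2 (prior 1/6): the guide has no choice, probability 1; weight (1/6)·1 = 1/6.
If it is in chest 3 (prior 1/2): the guide opened chest 3, so this case is ruled out; weight (1/2)·0 = 0.
The weights sum to 1/3.
So P(the ruby in chest 2 | the guide opened chest 3) = (1/6) / (1/3) = 1/2.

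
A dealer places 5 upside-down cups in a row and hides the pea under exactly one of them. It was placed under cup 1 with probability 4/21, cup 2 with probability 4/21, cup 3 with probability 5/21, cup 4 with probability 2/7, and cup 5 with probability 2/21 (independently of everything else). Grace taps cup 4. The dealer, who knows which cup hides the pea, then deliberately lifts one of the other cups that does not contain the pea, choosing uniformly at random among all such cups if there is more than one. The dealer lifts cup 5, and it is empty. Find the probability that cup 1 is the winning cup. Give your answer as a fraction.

8/35

Consider each possible location of the pea in turn.
If it is under either of cups 1 and 2 (prior 4/21 each): the dealer has 3 equally likely choices, so probability 1/3; weight (4/21)·(1/3) = 4/63 each.
If it is under cup 3 (prior 5/21): the dealer has 3 equally likely choices, so probability 1/3; weight (5/21)·(1/3) = 5/63.
If it is under cup 4 (prior 2/7): the dealer has 4 equally likely choices, so probability 1/4; weight (2/7)·(1/4) = 1/14.
If it is under cup 5 (prior 2/21): the dealer opened cup 5, so this case is ruled out; weight (2/21)·0 = 0.
The weights sum to 5/18.
So P(the pea under cup 1 | the dealer opened cup 5) = (4/63) / (5/18) = 8/35.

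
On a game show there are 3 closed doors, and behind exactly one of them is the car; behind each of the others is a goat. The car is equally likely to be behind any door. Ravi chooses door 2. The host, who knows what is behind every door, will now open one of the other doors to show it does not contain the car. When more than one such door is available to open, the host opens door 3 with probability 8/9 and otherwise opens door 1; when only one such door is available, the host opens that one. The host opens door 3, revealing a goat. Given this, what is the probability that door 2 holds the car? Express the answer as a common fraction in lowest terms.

8/17

Apply Bayes' rule, conditioning on where the car actually is.
If it is behind door 1 (prior 1/3): only door 3 is available, probability 1; weight (1/3)·1 = 1/3.
If it is behind door 2 (prior 1/3): door 3 is available, opened with probability 8/9; weight (1/3)·(8/9) = 8/27.
If it is behind door 3 (prior 1/3): the host opened door 3, so this case is ruled out; weight (1/3)·0 = 0.
The weights sum to 17/27.
So P(the car behind door 2 | the host opened door 3) = (8/27) / (17/27) = 8/17.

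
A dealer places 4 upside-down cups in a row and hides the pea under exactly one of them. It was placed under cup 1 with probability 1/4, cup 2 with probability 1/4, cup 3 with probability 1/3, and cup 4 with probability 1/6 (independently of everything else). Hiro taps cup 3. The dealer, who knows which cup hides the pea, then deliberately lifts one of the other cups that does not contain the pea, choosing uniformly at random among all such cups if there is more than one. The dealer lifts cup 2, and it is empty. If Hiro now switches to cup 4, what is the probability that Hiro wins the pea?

Condition on the true location of the pea.
If it is under cup 1 (prior 1/4): the dealer has 2 equally likely choices, so probability 1/2; weight (1/4)·(1/2) = 1/8.
If it is under cup 2 (prior 1/4): the dealer opened cup 2, so this case is ruled out; weight (1/4)·0 = 0.
If it is under cup 3 (prior 1/3): the dealer has 3 equally likely choices, so probability 1/3; weight (1/3)·(1/3) = 1/9.
If it is under cup 4 (prior 1/6): the dealer has 2 equally likely choices, so probability 1/2; weight (1/6)·(1/2) = 1/12.
The weights sum to 23/72.
So P(the pea under cup 4 | the dealer opened cup 2) = (1/12) / (23/72) = 6/23.

6/23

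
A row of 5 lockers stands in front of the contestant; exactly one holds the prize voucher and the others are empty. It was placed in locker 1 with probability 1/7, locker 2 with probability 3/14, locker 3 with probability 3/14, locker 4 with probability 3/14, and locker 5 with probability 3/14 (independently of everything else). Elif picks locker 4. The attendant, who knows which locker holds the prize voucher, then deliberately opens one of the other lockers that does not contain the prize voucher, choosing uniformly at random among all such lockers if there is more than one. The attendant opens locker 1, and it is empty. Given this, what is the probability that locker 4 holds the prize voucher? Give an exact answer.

1/5

Apply Bayes' rule, conditioning on where the prize voucher actually is.
If it is in locker 1 (prior 1/7): the attendant opened locker 1, so this case is ruled out; weight (1/7)·0 = 0.
If it is in any of lockers 2, 3, and 5 (prior 3/14 each): the attendant has 3 equally likely choices, so probability 1/3; weight (3/14)·(1/3) = 1/14 each.
If it is in locker 4 (prior 3/14): the attendant has 4 equally likely choices, so probability 1/4; weight (3/14)·(1/4) = 3/56.
The weights sum to 15/56.
So P(the prize voucher in locker 4 | the attendant opened locker 1) = (3/56) / (15/56) = 1/5.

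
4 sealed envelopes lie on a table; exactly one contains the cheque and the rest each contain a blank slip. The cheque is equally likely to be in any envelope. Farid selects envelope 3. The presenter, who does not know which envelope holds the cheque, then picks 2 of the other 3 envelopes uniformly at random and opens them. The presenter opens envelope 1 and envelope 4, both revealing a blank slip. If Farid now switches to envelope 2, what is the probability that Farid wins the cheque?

1/2

Because the presenter chose which envelopes to open without knowing where the cheque is, the choice is independent of the prize location. Learning that none of the 2 opened envelopes holds the cheque simply rules out those 2 locations and leaves the remaining 2 envelopes still equally likely by symmetry.
So P(the cheque in envelope 2) = 1/2.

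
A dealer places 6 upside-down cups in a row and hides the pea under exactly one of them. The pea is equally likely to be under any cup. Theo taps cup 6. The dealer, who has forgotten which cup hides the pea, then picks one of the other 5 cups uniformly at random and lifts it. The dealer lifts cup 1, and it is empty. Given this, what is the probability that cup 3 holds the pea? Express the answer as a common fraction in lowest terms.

Because the dealer chose which cup to lift without knowing where the pea is, the choice is independent of the prize location. Learning that cup 1 does not hold the pea simply rules out that one location and leaves the remaining 5 cups still equally likely by symmetry.
So P(the pea under cup 3) = 1/5.

1/5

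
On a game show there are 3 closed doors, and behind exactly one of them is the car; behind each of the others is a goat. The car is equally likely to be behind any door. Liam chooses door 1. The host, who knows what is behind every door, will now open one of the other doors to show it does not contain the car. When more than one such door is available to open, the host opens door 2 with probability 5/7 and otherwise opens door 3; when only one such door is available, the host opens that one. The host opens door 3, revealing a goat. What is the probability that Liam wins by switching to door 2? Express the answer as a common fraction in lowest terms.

Apply Bayes' rule, conditioning on where the car actually is.
If it is behind door 1 (prior 1/3): door 2 is available but not opened, probability 2/7; weight (1/3)·(2/7) = 2/21.
If it is behind door 2 (prior 1/3): only door 3 is available, probability 1; weight (1/3)·1 = 1/3.
If it is behind door 3 (prior 1/3): the host opened door 3, so this case is ruled out; weight (1/3)·0 = 0.
The weights sum to 3/7.
So P(the car behind door 2 | the host opened door 3) = (1/3) / (3/7) = 7/9.

7/9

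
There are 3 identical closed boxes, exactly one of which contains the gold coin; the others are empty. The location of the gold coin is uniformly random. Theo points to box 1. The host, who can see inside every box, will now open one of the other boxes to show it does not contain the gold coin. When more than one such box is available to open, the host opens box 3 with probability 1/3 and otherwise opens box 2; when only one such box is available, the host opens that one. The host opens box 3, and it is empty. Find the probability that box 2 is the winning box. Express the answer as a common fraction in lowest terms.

Apply Bayes' rule, conditioning on where the gold coin actually is.
If it is in box 1 (prior 1/3): box 3 is available, opened with probability 1/3; weight (1/3)·(1/3) = 1/9.
If it is in box 2 (prior 1/3): only box 3 is available, probability 1; weight (1/3)·1 = 1/3.
If it is in box 3 (prior 1/3): the host opened box 3, so this case is ruled out; weight (1/3)·0 = 0.
The weights sum to 4/9.
So P(the gold coin in box 2 | the host opened box 3) = (1/3) / (4/9) = 3/4.

3/4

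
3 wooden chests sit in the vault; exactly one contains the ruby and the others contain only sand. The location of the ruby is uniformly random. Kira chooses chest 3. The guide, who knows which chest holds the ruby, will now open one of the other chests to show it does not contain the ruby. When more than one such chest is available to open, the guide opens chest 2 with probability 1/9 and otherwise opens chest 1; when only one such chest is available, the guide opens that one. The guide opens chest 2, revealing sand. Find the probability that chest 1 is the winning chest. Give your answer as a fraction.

9/10

Apply Bayes' rule, conditioning on where the ruby actually is.
If it is in chest 1 (prior 1/3): only chest 2 is available, probability 1; weight (1/3)·1 = 1/3.
If it is in chest 2 (prior 1/3): the guide opened chest 2, so this case is ruled out; weight (1/3)·0 = 0.
If it is in chest 3 (prior 1/3): chest 2 is available, opened with probability 1/9; weight (1/3)·(1/9) = 1/27.
The weights sum to 10/27.
So P(the ruby in chest 1 | the guide opened chest 2) = (1/3) / (10/27) = 9/10.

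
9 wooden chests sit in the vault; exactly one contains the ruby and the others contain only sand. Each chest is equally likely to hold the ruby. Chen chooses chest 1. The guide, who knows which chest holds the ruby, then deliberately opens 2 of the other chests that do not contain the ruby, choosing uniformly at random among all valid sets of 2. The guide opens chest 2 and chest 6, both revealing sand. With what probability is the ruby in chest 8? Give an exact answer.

4/27

Consider each possible location of the ruby in turn.
If it is in chest 1 (prior 1/9): the guide has 28 equally likely choices, so probability 1/28; weight (1/9)·(1/28) = 1/252.
If it is in either of chests 2 and 6 (prior 1/9 each): that chest was opened and seen not to hold the prize — ruled out; weight (1/9)·0 = 0 each.
If it is in any of chests 3, 4, 5, 7, 8, and 9 (prior 1/9 each): the guide has 21 equally likely choices, so probability 1/21; weight (1/9)·(1/21) = 1/189 each.
The weights sum to 1/28.
So P(the ruby in chest 8 | the guide opened chest 2 and chest 6) = (1/189) / (1/28) = 4/27.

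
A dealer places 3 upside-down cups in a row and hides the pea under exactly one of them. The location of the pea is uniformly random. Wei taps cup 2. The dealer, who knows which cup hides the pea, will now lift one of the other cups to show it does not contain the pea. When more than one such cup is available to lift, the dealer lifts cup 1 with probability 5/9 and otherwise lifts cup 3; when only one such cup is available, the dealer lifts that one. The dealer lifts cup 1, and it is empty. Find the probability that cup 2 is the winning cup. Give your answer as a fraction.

5/14

Condition on the true location of the pea.
If it is under cup 1 (prior 1/3): the dealer opened cup 1, so this case is ruled out; weight (1/3)·0 = 0.
If it is under cup 2 (prior 1/3): cup 1 is available, opened with probability 5/9; weight (1/3)·(5/9) = 5/27.
If it is under cup 3 (prior 1/3): only cup 1 is available, probability 1; weight (1/3)·1 = 1/3.
The weights sum to 14/27.
So P(the pea under cup 2 | the dealer opened cup 1) = (5/27) / (14/27) = 5/14.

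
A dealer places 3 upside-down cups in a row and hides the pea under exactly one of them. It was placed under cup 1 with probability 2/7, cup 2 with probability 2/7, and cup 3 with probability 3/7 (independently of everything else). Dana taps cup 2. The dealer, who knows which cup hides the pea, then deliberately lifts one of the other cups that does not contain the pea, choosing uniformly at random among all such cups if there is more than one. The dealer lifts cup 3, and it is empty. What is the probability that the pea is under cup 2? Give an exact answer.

1/3

Consider each possible location of the pea in turn.
If it is under cup 1 (prior 2/7): the dealer has no choice, probability 1; weight (2/7)·1 = 2/7.
If it is under cup 2 (prior 2/7): the dealer has 2 equally likely choices, so probability 1/2; weight (2/7)·(1/2) = 1/7.
If it is under cup 3 (prior 3/7): the dealer opened cup 3, so this case is ruled out; weight (3/7)·0 = 0.
The weights sum to 3/7.
So P(the pea under cup 2 | the dealer opened cup 3) = (1/7) / (3/7) = 1/3.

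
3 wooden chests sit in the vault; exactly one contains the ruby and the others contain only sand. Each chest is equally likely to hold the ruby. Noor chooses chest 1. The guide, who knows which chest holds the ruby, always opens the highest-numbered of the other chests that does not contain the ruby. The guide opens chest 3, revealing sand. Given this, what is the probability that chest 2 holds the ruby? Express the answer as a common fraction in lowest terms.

1/2

Condition on the true location of the ruby.
If it is in either of chests 1 and 2 (prior 1/3 each): chest 3 is the highest-numbered option available, probability 1; weight (1/3)·1 = 1/3 each.
If it is in chest 3 (prior 1/3): the guide opened chest 3, so this case is ruled out; weight (1/3)·0 = 0.
The weights sum to 2/3.
So P(the ruby in chest 2 | the guide opened chest 3) = (1/3) / (2/3) = 1/2.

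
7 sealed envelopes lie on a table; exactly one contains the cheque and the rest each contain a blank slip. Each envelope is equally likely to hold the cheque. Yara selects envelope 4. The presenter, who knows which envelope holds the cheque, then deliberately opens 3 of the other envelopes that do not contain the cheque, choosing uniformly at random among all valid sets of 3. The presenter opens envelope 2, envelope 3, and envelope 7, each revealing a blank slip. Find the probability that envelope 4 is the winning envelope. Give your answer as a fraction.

1/7

Condition on the true location of the cheque.
If it is in any of envelopes 1, 5, and 6 (prior 1/7 each): the presenter has 10 equally likely choices, so probability 1/10; weight (1/7)·(1/10) = 1/70 each.
If it is in any of envelopes 2, 3, and 7 (prior 1/7 each): that envelope was opened and seen not to hold the prize — ruled out; weight (1/7)·0 = 0 each.
If it is in envelope 4 (prior 1/7): the presenter has 20 equally likely choices, so probability 1/20; weight (1/7)·(1/20) = 1/140.
The weights sum to 1/20.
So P(the cheque in envelope 4 | the presenter opened envelope 2, envelope 3, and envelope 7) = (1/140) / (1/20) = 1/7.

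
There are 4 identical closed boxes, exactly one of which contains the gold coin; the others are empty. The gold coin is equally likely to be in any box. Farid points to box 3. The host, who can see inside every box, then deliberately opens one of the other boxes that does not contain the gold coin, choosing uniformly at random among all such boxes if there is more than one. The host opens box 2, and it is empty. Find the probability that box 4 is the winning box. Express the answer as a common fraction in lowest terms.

3/8

Apply Bayes' rule, conditioning on where the gold coin actually is.
If it is in either of boxes 1 and 4 (prior 1/4 each): the host has 2 equally likely choices, so probability 1/2; weight (1/4)·(1/2) = 1/8 each.
If it is in box 2 (prior 1/4): the host opened box 2, so this case is ruled out; weight (1/4)·0 = 0.
If it is in box 3 (prior 1/4): the host has 3 equally likely choices, so probability 1/3; weight (1/4)·(1/3) = 1/12.
The weights sum to 1/3.
So P(the gold coin in box 4 | the host opened box 2) = (1/8) / (1/3) = 3/8.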